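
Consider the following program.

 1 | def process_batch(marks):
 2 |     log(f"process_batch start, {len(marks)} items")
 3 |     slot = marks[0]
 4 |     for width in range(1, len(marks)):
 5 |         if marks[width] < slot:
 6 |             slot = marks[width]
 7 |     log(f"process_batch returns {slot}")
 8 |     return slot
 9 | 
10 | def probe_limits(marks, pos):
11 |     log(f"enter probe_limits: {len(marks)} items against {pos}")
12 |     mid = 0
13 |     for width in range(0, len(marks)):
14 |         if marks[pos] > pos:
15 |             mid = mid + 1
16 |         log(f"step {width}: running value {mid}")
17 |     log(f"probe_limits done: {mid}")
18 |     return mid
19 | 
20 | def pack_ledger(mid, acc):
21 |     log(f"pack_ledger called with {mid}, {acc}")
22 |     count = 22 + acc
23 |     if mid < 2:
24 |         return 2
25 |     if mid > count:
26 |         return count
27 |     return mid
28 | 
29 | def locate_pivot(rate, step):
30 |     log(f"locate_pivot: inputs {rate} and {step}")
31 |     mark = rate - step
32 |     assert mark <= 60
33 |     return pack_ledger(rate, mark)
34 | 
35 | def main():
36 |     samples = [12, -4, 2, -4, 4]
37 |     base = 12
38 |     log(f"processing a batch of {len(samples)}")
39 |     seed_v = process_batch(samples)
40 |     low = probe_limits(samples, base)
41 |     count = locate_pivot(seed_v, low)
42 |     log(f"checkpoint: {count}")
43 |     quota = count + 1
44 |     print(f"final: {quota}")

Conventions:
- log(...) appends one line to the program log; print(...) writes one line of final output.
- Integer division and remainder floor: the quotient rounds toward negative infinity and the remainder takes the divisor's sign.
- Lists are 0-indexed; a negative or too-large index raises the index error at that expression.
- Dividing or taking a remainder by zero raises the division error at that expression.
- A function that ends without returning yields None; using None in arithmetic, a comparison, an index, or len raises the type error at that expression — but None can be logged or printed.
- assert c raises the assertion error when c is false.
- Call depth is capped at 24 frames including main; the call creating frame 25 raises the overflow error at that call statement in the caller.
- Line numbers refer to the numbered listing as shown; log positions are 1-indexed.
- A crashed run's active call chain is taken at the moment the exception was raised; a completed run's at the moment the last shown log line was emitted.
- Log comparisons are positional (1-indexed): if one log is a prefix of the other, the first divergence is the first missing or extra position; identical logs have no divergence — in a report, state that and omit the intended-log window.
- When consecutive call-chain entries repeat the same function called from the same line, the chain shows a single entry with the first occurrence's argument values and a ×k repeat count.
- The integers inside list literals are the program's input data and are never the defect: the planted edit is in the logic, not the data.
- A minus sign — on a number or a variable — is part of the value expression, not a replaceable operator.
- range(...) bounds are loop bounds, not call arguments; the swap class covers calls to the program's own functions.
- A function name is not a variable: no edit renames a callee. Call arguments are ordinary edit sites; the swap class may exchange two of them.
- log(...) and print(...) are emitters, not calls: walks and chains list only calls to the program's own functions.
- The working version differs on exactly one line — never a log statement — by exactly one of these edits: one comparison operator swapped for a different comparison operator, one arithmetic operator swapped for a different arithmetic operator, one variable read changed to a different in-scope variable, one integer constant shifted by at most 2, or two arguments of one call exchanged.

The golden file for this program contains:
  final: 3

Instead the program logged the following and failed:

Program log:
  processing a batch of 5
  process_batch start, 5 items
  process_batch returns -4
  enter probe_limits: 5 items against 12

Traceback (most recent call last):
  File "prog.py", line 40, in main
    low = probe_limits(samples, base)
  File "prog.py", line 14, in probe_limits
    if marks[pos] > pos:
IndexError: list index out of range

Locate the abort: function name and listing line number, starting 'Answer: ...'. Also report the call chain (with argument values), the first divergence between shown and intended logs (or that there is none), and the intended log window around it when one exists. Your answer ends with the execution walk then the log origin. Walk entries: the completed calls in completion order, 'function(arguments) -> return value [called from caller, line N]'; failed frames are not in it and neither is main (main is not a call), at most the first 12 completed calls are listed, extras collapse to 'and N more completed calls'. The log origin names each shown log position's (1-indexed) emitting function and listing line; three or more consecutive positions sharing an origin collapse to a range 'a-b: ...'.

Answer: the error was raised in probe_limits, line 14.
The tell: The faulty run's log stops after 4 lines; the working version's next line would be 'step 0: running value 0'.
Call chain: main -> probe_limits([12, -4, 2, -4, 4], 12) (called at line 40).
First divergence: position 5 — after 4 matching lines the faulty run goes silent; intended next line 'step 0: running value 0'.
Intended log window:
  3: process_batch returns -4
  4: enter probe_limits: 5 items against 12
  5: step 0: running value 0
  6: step 1: running value 0
Execution walk:
  process_batch([12, -4, 2, -4, 4]) -> -4  [called from main, line 39]
Log origins:
  1 — main, line 38
  2 — process_batch, line 2
  3 — process_batch, line 7
  4 — probe_limits, line 11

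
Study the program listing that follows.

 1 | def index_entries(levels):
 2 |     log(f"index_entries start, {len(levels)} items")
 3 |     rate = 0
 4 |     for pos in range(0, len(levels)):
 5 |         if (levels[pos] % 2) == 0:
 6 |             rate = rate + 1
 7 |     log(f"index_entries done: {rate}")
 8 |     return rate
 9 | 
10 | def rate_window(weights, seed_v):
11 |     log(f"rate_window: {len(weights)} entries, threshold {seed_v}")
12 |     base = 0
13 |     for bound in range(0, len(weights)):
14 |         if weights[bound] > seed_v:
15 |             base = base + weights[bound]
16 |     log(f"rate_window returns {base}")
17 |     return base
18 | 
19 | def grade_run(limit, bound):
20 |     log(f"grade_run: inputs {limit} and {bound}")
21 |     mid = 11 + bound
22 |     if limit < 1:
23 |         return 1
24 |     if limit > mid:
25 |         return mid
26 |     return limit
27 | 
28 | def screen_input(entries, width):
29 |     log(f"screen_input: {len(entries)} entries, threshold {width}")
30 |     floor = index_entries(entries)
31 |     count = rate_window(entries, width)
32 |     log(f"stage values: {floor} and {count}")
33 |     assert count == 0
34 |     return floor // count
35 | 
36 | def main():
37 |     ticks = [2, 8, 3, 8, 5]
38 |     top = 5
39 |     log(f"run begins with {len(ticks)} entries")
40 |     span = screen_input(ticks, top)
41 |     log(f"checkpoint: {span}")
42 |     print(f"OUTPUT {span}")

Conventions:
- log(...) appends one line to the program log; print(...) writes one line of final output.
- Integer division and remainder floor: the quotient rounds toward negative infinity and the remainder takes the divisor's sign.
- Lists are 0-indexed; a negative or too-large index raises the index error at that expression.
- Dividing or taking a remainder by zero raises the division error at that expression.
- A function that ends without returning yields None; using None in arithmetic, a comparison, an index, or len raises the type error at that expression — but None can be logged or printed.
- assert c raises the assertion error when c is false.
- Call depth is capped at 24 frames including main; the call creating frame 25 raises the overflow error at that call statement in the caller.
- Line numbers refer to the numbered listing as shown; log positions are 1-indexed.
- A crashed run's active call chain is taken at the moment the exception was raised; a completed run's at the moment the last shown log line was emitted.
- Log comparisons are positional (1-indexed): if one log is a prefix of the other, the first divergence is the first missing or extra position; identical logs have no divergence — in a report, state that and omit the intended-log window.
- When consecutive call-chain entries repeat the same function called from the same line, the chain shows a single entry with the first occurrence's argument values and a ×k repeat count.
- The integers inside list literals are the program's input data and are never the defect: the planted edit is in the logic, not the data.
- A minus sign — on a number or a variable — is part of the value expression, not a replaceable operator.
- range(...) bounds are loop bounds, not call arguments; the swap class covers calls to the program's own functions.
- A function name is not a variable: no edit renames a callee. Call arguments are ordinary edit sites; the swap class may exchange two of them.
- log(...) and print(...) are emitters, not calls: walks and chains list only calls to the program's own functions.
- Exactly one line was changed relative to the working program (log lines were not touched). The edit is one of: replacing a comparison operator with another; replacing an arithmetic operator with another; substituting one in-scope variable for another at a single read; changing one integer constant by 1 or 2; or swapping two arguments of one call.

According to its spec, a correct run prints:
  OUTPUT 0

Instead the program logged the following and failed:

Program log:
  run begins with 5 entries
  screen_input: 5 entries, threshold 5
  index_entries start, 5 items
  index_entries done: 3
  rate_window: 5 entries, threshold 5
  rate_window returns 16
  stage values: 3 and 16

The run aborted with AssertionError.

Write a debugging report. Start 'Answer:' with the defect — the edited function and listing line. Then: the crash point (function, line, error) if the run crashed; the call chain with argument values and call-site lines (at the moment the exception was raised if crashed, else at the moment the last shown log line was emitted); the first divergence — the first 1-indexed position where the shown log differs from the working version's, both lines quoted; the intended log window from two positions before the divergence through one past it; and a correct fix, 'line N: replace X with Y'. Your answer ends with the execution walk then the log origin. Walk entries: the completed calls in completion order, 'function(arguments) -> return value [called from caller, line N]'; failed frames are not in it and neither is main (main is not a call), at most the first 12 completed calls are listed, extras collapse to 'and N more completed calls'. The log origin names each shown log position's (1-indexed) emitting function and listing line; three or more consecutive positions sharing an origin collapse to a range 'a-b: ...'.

Answer: the defect is in screen_input at line 33.
The tell: Only 7 log lines were emitted before the run died; the intended continuation was 'checkpoint: 0'.
Crash: screen_input, line 33, AssertionError.
Call chain: main -> screen_input([2, 8, 3, 8, 5], 5) (called at line 40).
First divergence: position 8 (shown log ended at 7 lines; the working version continues: 'checkpoint: 0').
Intended log window:
  6: rate_window returns 16
  7: stage values: 3 and 16
  8: checkpoint: 0
Execution walk:
  index_entries([2, 8, 3, 8, 5]) -> 3  [called from screen_input, line 30]
  rate_window([2, 8, 3, 8, 5], 5) -> 16  [called from screen_input, line 31]
Log origin:
  1: from main, line 39
  2: from screen_input, line 29
  3: from index_entries, line 2
  4: from index_entries, line 7
  5: from rate_window, line 11
  6: from rate_window, line 16
  7: from screen_input, line 32
A correct fix: line 33: replace `==` with `>`.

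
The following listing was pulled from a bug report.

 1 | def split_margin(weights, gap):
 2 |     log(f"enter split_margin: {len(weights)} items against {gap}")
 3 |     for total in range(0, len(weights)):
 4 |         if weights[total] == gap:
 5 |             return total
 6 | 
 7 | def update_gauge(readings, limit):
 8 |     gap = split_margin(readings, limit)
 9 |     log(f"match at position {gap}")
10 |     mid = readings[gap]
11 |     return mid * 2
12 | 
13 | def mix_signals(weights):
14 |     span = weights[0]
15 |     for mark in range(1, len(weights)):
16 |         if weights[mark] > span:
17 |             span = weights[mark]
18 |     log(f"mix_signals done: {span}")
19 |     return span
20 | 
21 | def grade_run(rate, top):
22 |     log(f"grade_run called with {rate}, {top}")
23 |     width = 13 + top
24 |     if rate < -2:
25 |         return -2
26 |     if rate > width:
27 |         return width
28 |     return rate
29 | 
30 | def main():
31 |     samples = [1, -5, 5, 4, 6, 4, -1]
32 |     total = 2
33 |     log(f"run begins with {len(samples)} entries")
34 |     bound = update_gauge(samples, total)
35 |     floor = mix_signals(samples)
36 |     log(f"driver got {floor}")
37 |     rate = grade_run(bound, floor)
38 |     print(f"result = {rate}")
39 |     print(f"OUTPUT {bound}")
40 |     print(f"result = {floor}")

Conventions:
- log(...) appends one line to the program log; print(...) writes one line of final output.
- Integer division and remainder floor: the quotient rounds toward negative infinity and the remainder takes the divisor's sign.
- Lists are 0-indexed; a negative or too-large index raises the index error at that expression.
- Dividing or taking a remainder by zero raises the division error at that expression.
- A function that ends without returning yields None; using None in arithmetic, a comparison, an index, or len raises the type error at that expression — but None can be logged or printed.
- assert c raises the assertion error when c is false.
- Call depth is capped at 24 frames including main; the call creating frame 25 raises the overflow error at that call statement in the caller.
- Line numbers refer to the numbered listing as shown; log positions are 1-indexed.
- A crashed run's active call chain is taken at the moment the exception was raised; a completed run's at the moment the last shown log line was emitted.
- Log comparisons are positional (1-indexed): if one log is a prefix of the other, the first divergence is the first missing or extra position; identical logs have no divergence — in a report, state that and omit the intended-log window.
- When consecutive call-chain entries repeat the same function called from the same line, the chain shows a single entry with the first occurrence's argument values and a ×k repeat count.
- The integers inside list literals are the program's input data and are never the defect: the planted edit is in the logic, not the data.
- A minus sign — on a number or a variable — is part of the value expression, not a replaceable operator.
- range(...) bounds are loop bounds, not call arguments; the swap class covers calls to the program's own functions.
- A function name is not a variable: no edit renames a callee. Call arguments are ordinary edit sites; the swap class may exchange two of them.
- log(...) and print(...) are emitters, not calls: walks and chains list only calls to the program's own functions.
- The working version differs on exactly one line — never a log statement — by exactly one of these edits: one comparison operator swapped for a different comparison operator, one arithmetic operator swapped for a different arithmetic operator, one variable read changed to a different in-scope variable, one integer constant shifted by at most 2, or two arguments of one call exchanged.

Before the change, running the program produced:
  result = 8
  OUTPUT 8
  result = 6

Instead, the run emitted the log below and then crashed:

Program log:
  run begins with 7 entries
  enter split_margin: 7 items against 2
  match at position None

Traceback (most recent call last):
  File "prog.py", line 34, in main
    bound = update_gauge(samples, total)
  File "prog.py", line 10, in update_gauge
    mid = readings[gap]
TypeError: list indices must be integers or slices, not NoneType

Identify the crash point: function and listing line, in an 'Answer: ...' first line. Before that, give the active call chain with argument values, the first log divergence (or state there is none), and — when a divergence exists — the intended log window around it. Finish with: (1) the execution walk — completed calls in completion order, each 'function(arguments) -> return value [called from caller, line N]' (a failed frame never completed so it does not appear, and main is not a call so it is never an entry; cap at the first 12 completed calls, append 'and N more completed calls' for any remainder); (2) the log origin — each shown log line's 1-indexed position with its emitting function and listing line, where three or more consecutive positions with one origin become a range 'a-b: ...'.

Answer: the error was raised in update_gauge, line 10.
Key fact: Everything matches until log position 2, which reads 'enter split_margin: 7 items against 2' in place of 'enter split_margin: 7 items against 4'.
Call chain: main -> update_gauge([1, -5, 5, 4, 6, 4, -1], 2) (called at line 34).
First divergence: position 2 — shown 'enter split_margin: 7 items against 2', intended 'enter split_margin: 7 items against 4'.
Intended log window:
  1: run begins with 7 entries
  2: enter split_margin: 7 items against 4
  3: match at position 3
Execution walk:
  split_margin([1, -5, 5, 4, 6, 4, -1], 2) -> None  [called from update_gauge, line 8]
Log origin:
  1: from main, line 33
  2: from split_margin, line 2
  3: from update_gauge, line 9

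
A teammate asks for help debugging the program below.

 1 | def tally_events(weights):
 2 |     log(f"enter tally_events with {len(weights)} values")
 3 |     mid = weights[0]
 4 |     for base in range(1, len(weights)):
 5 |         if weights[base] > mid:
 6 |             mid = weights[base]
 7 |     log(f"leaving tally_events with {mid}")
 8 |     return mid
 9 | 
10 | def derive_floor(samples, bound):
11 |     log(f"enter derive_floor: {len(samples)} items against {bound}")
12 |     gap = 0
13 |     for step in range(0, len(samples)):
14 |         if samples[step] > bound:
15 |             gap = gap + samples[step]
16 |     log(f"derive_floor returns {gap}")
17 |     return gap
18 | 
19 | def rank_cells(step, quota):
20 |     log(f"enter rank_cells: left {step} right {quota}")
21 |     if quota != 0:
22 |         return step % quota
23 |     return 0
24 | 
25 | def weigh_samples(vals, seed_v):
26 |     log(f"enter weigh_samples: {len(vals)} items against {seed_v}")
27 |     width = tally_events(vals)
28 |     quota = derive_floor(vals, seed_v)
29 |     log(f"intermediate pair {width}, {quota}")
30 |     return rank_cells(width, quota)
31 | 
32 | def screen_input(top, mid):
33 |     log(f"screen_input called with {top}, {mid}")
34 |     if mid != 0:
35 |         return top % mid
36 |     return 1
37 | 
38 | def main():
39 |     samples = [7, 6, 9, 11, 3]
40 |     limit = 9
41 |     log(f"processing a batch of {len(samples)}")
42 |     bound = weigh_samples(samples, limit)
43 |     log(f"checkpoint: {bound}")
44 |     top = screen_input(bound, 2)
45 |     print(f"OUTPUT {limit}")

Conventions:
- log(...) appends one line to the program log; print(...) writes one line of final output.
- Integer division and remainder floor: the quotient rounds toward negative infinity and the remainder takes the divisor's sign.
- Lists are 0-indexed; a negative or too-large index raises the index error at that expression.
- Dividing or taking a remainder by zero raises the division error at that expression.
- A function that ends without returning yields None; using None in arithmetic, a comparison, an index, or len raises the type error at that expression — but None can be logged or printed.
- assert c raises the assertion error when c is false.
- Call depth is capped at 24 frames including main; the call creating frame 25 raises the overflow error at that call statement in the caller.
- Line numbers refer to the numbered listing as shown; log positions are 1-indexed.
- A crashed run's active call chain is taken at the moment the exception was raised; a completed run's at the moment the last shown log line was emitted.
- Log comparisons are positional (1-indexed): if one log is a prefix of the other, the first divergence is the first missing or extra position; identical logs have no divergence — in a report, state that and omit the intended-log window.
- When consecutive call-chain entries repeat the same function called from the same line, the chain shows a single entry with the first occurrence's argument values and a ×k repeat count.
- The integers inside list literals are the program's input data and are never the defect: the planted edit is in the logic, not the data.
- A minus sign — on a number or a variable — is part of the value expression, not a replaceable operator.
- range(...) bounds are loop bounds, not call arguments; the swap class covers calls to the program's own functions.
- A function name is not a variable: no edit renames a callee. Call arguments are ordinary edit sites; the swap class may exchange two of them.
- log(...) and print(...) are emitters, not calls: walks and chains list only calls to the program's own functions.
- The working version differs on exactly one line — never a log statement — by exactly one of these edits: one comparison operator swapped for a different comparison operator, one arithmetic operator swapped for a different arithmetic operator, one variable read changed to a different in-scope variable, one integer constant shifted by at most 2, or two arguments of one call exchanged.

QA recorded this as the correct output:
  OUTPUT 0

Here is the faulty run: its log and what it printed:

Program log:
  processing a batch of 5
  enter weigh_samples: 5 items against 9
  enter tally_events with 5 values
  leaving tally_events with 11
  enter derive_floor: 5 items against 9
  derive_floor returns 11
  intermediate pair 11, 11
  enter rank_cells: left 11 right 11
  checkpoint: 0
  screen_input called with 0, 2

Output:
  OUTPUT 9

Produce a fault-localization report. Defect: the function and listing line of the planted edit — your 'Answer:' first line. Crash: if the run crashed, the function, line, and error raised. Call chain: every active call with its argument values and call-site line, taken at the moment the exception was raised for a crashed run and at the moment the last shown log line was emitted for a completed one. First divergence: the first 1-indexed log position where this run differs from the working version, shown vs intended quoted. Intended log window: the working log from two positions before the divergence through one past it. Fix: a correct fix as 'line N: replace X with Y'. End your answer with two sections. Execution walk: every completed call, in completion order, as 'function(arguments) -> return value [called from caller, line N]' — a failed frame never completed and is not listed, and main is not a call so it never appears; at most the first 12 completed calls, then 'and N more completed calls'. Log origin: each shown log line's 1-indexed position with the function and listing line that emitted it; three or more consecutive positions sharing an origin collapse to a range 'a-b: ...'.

Answer: the defect is in main at line 45.
The tell: Nothing in the log betrays the bug — only the output does.
Call chain: main -> screen_input(0, 2) (called at line 44).
First divergence: none (the log streams are identical).
Execution walk:
  tally_events([7, 6, 9, 11, 3]) -> 11  [called from weigh_samples, line 27]
  derive_floor([7, 6, 9, 11, 3], 9) -> 11  [called from weigh_samples, line 28]
  rank_cells(11, 11) -> 0  [called from weigh_samples, line 30]
  weigh_samples([7, 6, 9, 11, 3], 9) -> 0  [called from main, line 42]
  screen_input(0, 2) -> 0  [called from main, line 44]
Log origin:
  1: logged in main at line 41
  2: logged in weigh_samples at line 26
  3: logged in tally_events at line 2
  4: logged in tally_events at line 7
  5: logged in derive_floor at line 11
  6: logged in derive_floor at line 16
  7: logged in weigh_samples at line 29
  8: logged in rank_cells at line 20
  9: logged in main at line 43
  10: logged in screen_input at line 33
A correct fix: line 45: replace `limit` with `top`.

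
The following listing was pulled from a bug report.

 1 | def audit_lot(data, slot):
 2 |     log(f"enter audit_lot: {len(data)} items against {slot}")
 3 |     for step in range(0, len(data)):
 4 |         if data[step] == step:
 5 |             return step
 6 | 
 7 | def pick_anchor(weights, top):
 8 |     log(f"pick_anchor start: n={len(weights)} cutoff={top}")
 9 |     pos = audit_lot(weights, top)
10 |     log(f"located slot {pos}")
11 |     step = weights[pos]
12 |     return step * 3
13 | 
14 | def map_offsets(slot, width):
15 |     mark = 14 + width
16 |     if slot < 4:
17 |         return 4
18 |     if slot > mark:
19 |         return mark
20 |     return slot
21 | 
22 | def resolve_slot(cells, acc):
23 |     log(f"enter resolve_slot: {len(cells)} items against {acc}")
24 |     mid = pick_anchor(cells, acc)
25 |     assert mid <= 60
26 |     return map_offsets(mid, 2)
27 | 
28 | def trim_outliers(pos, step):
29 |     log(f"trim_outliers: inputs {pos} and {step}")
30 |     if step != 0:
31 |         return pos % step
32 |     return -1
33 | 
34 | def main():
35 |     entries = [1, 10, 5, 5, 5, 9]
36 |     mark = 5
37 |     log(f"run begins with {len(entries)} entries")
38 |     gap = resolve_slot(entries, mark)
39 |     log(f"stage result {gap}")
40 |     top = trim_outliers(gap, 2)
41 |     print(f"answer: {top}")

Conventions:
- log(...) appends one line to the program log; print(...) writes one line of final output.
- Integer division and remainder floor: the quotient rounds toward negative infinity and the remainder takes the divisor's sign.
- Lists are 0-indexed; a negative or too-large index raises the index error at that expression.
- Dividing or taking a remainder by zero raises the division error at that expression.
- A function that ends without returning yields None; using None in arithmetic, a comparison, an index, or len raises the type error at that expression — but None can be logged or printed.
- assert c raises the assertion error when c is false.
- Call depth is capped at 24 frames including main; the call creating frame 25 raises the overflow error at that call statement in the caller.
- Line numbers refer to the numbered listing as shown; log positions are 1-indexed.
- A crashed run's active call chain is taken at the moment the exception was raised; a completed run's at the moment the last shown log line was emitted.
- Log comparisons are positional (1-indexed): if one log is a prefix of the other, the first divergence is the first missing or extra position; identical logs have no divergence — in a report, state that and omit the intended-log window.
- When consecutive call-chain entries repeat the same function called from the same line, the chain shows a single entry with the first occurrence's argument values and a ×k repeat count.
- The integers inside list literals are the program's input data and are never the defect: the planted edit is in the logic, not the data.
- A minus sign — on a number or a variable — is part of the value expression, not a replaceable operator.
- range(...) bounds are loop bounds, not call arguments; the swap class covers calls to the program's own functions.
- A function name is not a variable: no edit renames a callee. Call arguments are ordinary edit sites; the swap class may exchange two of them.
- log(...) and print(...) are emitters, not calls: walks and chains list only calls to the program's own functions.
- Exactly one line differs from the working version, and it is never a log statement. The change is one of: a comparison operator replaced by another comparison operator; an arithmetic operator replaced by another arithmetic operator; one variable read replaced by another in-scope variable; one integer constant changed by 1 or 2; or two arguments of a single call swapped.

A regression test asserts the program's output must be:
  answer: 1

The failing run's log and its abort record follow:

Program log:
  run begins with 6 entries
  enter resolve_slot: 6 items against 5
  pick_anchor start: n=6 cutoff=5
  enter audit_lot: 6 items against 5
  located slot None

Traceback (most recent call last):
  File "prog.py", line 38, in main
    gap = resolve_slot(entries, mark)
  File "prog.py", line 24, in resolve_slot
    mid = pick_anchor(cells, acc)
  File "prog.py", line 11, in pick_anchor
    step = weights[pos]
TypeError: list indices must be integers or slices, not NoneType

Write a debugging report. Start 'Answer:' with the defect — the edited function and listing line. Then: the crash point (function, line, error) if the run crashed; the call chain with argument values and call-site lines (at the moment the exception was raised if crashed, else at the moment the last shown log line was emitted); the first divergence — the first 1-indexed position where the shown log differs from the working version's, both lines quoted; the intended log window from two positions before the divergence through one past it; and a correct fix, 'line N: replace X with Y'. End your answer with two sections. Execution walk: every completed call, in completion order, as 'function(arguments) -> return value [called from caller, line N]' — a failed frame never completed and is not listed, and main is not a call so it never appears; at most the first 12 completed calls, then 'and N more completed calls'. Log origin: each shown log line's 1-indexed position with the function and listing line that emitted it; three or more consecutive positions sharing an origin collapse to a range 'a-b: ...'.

Answer: the defect is in audit_lot at line 4.
The tell: The earliest visible damage is log position 5 — 'located slot None' rather than the intended 'located slot 2'.
Crash: pick_anchor, line 11, TypeError.
Call chain: main -> resolve_slot([1, 10, 5, 5, 5, 9], 5) (called at line 38) -> pick_anchor([1, 10, 5, 5, 5, 9], 5) (called at line 24).
First divergence: position 5 — the shown line 'located slot None' should read 'located slot 2'.
Intended log window:
  3: pick_anchor start: n=6 cutoff=5
  4: enter audit_lot: 6 items against 5
  5: located slot 2
  6: stage result 15
Execution walk:
  audit_lot([1, 10, 5, 5, 5, 9], 5) -> None  [called from pick_anchor, line 9]
Origin of each log line:
  1: from main, line 37
  2: from resolve_slot, line 23
  3: from pick_anchor, line 8
  4: from audit_lot, line 2
  5: from pick_anchor, line 10
A correct fix: line 4: replace `data[step] == step` with `data[step] == slot`.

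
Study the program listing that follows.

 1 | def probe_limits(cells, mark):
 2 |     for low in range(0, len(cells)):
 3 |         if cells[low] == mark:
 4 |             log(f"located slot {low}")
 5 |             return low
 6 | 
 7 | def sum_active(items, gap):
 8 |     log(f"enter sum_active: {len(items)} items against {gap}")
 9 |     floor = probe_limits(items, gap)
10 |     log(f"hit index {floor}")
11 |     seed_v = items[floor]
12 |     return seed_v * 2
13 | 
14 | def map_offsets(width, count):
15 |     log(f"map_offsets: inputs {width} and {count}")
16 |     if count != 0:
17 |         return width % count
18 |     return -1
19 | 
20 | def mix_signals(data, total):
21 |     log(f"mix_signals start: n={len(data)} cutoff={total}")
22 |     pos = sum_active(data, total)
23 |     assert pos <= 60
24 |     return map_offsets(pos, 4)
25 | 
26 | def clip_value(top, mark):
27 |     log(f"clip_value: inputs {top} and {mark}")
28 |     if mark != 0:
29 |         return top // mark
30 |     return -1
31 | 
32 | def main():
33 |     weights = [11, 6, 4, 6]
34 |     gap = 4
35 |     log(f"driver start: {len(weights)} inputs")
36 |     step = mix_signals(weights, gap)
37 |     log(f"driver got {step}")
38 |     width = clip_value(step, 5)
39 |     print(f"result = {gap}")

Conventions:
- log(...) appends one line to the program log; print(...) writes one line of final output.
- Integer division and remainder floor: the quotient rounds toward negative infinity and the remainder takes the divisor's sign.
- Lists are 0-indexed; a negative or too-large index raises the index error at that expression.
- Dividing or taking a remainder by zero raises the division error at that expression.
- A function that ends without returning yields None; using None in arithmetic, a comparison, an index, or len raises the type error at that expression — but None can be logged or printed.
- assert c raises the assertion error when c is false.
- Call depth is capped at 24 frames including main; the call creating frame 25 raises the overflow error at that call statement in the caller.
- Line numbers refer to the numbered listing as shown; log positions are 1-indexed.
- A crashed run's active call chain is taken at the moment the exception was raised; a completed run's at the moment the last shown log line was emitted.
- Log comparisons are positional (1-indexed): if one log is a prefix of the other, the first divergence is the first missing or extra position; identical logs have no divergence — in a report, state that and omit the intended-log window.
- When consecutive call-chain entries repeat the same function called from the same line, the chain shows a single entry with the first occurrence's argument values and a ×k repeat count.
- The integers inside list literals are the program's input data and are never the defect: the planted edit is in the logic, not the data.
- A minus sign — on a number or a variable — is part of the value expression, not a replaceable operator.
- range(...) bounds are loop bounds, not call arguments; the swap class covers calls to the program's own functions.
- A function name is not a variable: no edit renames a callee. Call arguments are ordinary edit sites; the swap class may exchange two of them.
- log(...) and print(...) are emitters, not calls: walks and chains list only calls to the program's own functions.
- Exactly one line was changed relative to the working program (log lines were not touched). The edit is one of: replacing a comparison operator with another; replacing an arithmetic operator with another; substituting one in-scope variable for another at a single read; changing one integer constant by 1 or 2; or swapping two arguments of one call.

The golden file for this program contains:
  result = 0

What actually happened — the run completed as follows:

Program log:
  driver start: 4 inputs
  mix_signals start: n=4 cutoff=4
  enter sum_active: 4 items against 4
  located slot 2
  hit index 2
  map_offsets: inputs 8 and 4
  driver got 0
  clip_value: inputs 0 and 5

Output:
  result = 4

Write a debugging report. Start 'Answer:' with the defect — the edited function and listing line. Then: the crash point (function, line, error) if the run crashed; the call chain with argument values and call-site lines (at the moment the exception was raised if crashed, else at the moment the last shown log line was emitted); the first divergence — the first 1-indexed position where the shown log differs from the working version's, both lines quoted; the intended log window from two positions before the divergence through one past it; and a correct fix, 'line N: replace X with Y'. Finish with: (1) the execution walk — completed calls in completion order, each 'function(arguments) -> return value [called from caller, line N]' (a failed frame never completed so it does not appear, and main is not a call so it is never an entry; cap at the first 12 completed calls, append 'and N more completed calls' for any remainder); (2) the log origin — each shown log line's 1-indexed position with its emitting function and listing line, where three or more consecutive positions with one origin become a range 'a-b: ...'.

Answer: the defect is in main at line 39.
Core observation: The two runs log identically and part ways only at the printed values.
Call chain: main -> clip_value(0, 5) (called at line 38).
First divergence: there is none — every log position agrees.
Execution walk:
  probe_limits([11, 6, 4, 6], 4) -> 2  [called from sum_active, line 9]
  sum_active([11, 6, 4, 6], 4) -> 8  [called from mix_signals, line 22]
  map_offsets(8, 4) -> 0  [called from mix_signals, line 24]
  mix_signals([11, 6, 4, 6], 4) -> 0  [called from main, line 36]
  clip_value(0, 5) -> 0  [called from main, line 38]
Log origin:
  1: logged in main at line 35
  2: logged in mix_signals at line 21
  3: logged in sum_active at line 8
  4: logged in probe_limits at line 4
  5: logged in sum_active at line 10
  6: logged in map_offsets at line 15
  7: logged in main at line 37
  8: logged in clip_value at line 27
A correct fix: line 39: replace `gap` with `width`.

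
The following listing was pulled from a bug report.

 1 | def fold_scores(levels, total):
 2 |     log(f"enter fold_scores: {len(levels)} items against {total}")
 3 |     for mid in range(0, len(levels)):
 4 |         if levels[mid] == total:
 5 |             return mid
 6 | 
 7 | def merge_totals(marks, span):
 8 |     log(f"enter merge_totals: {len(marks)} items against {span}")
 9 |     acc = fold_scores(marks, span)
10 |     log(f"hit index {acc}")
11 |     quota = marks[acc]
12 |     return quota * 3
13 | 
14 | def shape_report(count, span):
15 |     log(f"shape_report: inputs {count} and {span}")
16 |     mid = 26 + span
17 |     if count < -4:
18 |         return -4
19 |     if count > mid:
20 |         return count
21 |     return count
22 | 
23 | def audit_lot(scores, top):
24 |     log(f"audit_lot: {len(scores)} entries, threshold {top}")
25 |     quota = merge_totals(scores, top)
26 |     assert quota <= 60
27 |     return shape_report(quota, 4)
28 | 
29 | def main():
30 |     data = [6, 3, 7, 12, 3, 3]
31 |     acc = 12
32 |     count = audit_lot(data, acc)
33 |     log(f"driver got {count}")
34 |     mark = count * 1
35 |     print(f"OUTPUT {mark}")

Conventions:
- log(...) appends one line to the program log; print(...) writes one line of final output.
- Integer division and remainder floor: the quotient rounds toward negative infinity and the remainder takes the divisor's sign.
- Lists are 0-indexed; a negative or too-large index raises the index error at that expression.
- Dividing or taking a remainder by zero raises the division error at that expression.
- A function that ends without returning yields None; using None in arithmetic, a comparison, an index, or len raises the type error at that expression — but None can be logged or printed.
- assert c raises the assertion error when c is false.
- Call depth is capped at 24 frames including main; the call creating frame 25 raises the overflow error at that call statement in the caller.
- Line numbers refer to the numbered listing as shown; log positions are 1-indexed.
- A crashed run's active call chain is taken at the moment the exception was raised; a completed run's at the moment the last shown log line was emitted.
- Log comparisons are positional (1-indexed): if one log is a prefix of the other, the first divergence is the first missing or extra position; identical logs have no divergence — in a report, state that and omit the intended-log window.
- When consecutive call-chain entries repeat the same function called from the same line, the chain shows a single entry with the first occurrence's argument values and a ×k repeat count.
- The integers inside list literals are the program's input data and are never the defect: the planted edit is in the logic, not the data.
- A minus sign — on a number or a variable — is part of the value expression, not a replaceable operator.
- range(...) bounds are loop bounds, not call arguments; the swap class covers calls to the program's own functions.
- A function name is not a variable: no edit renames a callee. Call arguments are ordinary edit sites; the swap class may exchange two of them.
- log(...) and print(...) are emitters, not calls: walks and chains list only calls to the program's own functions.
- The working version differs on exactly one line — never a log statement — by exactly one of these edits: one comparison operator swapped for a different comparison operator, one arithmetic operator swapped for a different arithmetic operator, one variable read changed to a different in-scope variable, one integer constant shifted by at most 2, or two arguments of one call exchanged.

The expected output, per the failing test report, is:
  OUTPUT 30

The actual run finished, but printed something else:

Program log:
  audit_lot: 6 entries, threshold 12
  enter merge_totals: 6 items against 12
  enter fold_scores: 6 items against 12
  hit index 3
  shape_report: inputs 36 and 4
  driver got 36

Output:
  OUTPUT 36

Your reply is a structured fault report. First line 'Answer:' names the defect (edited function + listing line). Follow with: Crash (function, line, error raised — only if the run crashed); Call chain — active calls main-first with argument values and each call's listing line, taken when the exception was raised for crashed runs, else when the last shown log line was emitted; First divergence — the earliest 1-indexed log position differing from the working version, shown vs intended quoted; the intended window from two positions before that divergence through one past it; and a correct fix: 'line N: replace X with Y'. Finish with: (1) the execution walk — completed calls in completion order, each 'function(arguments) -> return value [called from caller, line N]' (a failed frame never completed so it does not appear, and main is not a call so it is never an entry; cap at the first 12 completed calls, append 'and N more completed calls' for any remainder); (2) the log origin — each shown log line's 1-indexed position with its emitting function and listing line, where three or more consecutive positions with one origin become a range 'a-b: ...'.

Answer: the defect is in shape_report at line 20.
Key fact: Everything matches until log position 6, which reads 'driver got 36' in place of 'driver got 30'.
Call chain: main.
First divergence: position 6 — the shown line 'driver got 36' should read 'driver got 30'.
Intended log window:
  4: hit index 3
  5: shape_report: inputs 36 and 4
  6: driver got 30
Execution walk:
  fold_scores([6, 3, 7, 12, 3, 3], 12) -> 3  [called from merge_totals, line 9]
  merge_totals([6, 3, 7, 12, 3, 3], 12) -> 36  [called from audit_lot, line 25]
  shape_report(36, 4) -> 36  [called from audit_lot, line 27]
  audit_lot([6, 3, 7, 12, 3, 3], 12) -> 36  [called from main, line 32]
Origin of each log line:
  1: logged in audit_lot at line 24
  2: logged in merge_totals at line 8
  3: logged in fold_scores at line 2
  4: logged in merge_totals at line 10
  5: logged in shape_report at line 15
  6: logged in main at line 33
A correct fix: line 20: replace `count` with `mid`.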